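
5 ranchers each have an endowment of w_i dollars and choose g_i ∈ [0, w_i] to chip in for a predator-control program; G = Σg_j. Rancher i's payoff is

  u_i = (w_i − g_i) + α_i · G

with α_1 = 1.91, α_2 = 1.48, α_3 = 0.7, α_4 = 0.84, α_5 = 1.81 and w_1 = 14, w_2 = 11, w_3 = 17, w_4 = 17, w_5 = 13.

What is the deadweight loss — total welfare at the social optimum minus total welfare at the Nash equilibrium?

195.16

∂u_i/∂g_i = α_i − 1, so rancher i contributes w_i if α_i > 1, else 0.
α_i > 1 for i ∈ {1, 2, 5}; NE contributions (14, 11, 0, 0, 13), G = 38.
W^NE = Σw_i − G^NE + (Σα_i)·G^NE = 72 + 5.74·38 = 290.12.
Planner: ∂(Σu_j)/∂g_i = Σα_j − 1 = 5.74 > 0, so everyone contributes w_i; G^SO = 72, W^SO = 72 + 5.74·72 = 485.28.
Deadweight loss = 195.16.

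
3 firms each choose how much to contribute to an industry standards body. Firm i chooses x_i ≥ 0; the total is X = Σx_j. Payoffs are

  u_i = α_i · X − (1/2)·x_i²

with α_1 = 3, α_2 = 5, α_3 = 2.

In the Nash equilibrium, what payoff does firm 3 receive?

18

Firm i's FOC: ∂u_i/∂x_i = α_i − x_i = 0, so x_i* = α_i.
NE contributions = (3, 5, 2); X = 10.
u_3 = α_3·X − ½·(x_3)² = 2·10 − ½·2² = 18.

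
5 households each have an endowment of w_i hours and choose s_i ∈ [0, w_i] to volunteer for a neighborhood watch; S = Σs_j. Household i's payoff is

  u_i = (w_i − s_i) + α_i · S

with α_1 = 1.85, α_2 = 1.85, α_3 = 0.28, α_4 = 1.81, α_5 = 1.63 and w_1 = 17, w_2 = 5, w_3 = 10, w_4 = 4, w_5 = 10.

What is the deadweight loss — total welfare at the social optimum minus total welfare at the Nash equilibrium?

∂u_i/∂s_i = α_i − 1, so household i contributes w_i if α_i > 1, else 0.
α_i > 1 for i ∈ {1, 2, 4, 5}; NE contributions (17, 5, 0, 4, 10), S = 36.
W^NE = Σw_i − S^NE + (Σα_i)·S^NE = 46 + 6.42·36 = 277.12.
Planner: ∂(Σu_j)/∂s_i = Σα_j − 1 = 6.42 > 0, so everyone contributes w_i; S^SO = 46, W^SO = 46 + 6.42·46 = 341.32.
Deadweight loss = 64.2.

64.2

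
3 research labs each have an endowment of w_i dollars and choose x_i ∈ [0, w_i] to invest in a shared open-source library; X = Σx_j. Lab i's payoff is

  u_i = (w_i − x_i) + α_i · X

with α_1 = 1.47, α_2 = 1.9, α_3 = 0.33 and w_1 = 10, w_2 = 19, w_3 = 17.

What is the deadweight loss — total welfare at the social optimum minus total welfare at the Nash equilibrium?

45.9

∂u_i/∂x_i = α_i − 1, so lab i contributes w_i if α_i > 1, else 0.
α_i > 1 for i ∈ {1, 2}; NE contributions (10, 19, 0), X = 29.
W^NE = Σw_i − X^NE + (Σα_i)·X^NE = 46 + 2.7·29 = 124.3.
Planner: ∂(Σu_j)/∂x_i = Σα_j − 1 = 2.7 > 0, so everyone contributes w_i; X^SO = 46, W^SO = 46 + 2.7·46 = 170.2.
Deadweight loss = 45.9.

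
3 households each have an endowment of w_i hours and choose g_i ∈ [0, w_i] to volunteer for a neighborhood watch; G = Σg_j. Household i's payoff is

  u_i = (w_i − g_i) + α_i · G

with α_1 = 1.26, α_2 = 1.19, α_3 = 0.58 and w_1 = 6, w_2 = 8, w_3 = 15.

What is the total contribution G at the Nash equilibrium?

∂u_i/∂g_i = α_i − 1, so household i contributes w_i if α_i > 1, else 0.
α_i > 1 for i ∈ {1, 2}; NE contributions (6, 8, 0), G = 14.

14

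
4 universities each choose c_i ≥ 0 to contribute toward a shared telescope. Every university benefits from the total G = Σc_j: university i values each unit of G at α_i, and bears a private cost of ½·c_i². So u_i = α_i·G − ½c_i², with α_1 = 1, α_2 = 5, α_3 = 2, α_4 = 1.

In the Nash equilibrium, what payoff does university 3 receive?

16

University i's FOC: ∂u_i/∂c_i = α_i − c_i = 0, so c_i* = α_i.
NE contributions = (1, 5, 2, 1); G = 9.
u_3 = α_3·G − ½·(c_3)² = 2·9 − ½·2² = 16.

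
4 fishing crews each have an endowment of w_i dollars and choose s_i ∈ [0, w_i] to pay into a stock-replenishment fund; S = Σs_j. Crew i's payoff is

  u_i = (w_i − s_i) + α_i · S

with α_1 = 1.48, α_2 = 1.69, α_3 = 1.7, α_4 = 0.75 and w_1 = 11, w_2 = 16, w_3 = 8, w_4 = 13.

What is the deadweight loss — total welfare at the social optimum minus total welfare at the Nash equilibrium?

∂u_i/∂s_i = α_i − 1, so crew i contributes w_i if α_i > 1, else 0.
α_i > 1 for i ∈ {1, 2, 3}; NE contributions (11, 16, 8, 0), S = 35.
W^NE = Σw_i − S^NE + (Σα_i)·S^NE = 48 + 4.62·35 = 209.7.
Planner: ∂(Σu_j)/∂s_i = Σα_j − 1 = 4.62 > 0, so everyone contributes w_i; S^SO = 48, W^SO = 48 + 4.62·48 = 269.76.
Deadweight loss = 60.06.

60.06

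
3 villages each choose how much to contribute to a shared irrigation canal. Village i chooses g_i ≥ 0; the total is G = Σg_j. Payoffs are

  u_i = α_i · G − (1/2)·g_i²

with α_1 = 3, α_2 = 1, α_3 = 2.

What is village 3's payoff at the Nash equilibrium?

Village i's FOC: ∂u_i/∂g_i = α_i − g_i = 0, so g_i* = α_i.
NE contributions = (3, 1, 2); G = 6.
u_3 = α_3·G − ½·(g_3)² = 2·6 − ½·2² = 10.

10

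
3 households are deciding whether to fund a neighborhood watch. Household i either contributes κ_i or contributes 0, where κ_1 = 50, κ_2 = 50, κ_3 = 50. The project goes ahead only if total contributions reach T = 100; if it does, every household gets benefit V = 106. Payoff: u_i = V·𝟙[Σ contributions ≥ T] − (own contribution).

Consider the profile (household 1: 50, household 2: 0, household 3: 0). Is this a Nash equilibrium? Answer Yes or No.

Total = 50 < 100: not provided.
Household 1 (pledges 50, payoff -50): dropping to 0 → total 0, payoff 0. Profitable deviation.

No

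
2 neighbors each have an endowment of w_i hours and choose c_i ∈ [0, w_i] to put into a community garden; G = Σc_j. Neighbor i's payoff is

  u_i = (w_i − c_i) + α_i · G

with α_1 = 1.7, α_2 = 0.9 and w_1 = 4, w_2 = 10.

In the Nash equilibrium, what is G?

4

∂u_i/∂c_i = α_i − 1, so neighbor i contributes w_i if α_i > 1, else 0.
α_i > 1 for i ∈ {1}; NE contributions (4, 0), G = 4.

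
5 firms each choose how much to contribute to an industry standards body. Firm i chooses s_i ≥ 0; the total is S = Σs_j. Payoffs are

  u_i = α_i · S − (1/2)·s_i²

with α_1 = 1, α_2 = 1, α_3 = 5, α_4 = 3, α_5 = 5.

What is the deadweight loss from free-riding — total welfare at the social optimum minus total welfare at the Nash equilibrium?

Firm i's FOC: ∂u_i/∂s_i = α_i − s_i = 0, so s_i* = α_i.
NE contributions = (1, 1, 5, 3, 5); S = 15.
W^NE = (Σα)·S − ½Σα_i² = 15² − ½·61 = 194.5.
Planner sets s_i = Σα_j = 15 for every i, so S^SO = 5·15 = 75.
W^SO = (Σα)·S^SO − ½·5·(Σα)² = (5/2)·15² = 562.5.
Deadweight loss = W^SO − W^NE = 368.

368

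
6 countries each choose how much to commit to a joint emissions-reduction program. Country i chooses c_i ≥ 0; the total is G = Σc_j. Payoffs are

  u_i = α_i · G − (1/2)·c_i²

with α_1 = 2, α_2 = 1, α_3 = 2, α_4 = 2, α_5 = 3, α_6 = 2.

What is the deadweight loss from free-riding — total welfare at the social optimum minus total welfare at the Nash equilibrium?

301

Country i's FOC: ∂u_i/∂c_i = α_i − c_i = 0, so c_i* = α_i.
NE contributions = (2, 1, 2, 2, 3, 2); G = 12.
W^NE = (Σα)·G − ½Σα_i² = 12² − ½·26 = 131.
Planner sets c_i = Σα_j = 12 for every i, so G^SO = 6·12 = 72.
W^SO = (Σα)·G^SO − ½·6·(Σα)² = (6/2)·12² = 432.
Deadweight loss = W^SO − W^NE = 301.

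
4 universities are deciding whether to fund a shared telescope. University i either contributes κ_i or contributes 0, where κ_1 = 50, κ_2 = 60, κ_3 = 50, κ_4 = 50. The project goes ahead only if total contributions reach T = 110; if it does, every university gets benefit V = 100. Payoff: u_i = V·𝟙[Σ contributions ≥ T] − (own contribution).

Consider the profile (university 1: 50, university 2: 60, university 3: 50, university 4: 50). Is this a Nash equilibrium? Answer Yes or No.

No

Total = 210 ≥ 110: provided.
University 1 (pledges 50, payoff 50): dropping to 0 → total 160, payoff 100. Profitable deviation.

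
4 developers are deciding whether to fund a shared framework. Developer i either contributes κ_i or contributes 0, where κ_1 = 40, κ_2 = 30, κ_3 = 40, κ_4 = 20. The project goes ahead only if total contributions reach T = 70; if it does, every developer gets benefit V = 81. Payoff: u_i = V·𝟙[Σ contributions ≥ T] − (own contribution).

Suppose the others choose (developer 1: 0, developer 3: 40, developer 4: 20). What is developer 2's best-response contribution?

Others' total = 60. Contributing 30 brings total to 90 ≥ 70: gain V − κ_2 = 51.
Best response: 30.

30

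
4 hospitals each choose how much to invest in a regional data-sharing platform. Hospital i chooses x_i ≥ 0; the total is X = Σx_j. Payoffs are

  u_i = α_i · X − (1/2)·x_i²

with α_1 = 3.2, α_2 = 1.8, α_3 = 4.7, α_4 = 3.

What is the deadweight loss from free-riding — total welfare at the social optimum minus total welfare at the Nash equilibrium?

Hospital i's FOC: ∂u_i/∂x_i = α_i − x_i = 0, so x_i* = α_i.
NE contributions = (3.2, 1.8, 4.7, 3); X = 12.7.
W^NE = (Σα)·X − ½Σα_i² = 12.7² − ½·44.57 = 139.005.
Planner sets x_i = Σα_j = 12.7 for every i, so X^SO = 4·12.7 = 50.8.
W^SO = (Σα)·X^SO − ½·4·(Σα)² = (4/2)·12.7² = 322.58.
Deadweight loss = W^SO − W^NE = 183.575.

183.575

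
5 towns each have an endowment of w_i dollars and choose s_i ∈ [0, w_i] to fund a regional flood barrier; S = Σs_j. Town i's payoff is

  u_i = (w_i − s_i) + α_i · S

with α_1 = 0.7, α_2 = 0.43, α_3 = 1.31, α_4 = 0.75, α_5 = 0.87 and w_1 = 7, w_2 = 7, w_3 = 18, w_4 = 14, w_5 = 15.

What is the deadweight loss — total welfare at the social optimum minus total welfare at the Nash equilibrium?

131.58

∂u_i/∂s_i = α_i − 1, so town i contributes w_i if α_i > 1, else 0.
α_i > 1 for i ∈ {3}; NE contributions (0, 0, 18, 0, 0), S = 18.
W^NE = Σw_i − S^NE + (Σα_i)·S^NE = 61 + 3.06·18 = 116.08.
Planner: ∂(Σu_j)/∂s_i = Σα_j − 1 = 3.06 > 0, so everyone contributes w_i; S^SO = 61, W^SO = 61 + 3.06·61 = 247.66.
Deadweight loss = 131.58.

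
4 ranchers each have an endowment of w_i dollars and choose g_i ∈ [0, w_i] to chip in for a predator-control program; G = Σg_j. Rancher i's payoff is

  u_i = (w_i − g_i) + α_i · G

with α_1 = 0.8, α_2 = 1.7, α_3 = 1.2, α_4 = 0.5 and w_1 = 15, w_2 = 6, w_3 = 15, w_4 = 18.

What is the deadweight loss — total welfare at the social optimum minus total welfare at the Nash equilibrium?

∂u_i/∂g_i = α_i − 1, so rancher i contributes w_i if α_i > 1, else 0.
α_i > 1 for i ∈ {2, 3}; NE contributions (0, 6, 15, 0), G = 21.
W^NE = Σw_i − G^NE + (Σα_i)·G^NE = 54 + 3.2·21 = 121.2.
Planner: ∂(Σu_j)/∂g_i = Σα_j − 1 = 3.2 > 0, so everyone contributes w_i; G^SO = 54, W^SO = 54 + 3.2·54 = 226.8.
Deadweight loss = 105.6.

105.6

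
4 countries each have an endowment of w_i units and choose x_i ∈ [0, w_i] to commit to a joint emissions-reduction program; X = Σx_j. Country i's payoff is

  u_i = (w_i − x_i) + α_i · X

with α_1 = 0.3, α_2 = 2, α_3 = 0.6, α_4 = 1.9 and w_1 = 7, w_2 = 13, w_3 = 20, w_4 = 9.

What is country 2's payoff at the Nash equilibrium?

∂u_i/∂x_i = α_i − 1, so country i contributes w_i if α_i > 1, else 0.
α_i > 1 for i ∈ {2, 4}; NE contributions (0, 13, 0, 9), X = 22.
u_2 = (13 − 13) + 2·22 = 44.

44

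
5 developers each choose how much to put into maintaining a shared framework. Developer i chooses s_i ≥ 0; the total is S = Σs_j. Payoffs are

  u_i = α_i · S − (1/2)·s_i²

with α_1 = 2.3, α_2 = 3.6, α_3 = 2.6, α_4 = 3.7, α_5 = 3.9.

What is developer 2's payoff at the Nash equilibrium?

Developer i's FOC: ∂u_i/∂s_i = α_i − s_i = 0, so s_i* = α_i.
NE contributions = (2.3, 3.6, 2.6, 3.7, 3.9); S = 16.1.
u_2 = α_2·S − ½·(s_2)² = 3.6·16.1 − ½·3.6² = 51.48.

51.48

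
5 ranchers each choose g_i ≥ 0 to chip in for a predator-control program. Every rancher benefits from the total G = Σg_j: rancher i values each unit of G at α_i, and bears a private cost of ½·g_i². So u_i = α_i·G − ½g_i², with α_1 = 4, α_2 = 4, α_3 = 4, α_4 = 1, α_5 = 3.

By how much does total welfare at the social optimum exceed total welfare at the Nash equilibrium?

Rancher i's FOC: ∂u_i/∂g_i = α_i − g_i = 0, so g_i* = α_i.
NE contributions = (4, 4, 4, 1, 3); G = 16.
W^NE = (Σα)·G − ½Σα_i² = 16² − ½·58 = 227.
Planner sets g_i = Σα_j = 16 for every i, so G^SO = 5·16 = 80.
W^SO = (Σα)·G^SO − ½·5·(Σα)² = (5/2)·16² = 640.
Deadweight loss = W^SO − W^NE = 413.

413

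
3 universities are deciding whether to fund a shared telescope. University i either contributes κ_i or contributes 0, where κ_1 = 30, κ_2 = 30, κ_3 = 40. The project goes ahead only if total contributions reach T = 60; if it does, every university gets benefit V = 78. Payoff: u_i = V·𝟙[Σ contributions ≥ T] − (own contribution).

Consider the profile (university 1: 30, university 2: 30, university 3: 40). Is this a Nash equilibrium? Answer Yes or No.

Total = 100 ≥ 60: provided.
University 1 (pledges 30, payoff 48): dropping to 0 → total 70, payoff 78. Profitable deviation.

No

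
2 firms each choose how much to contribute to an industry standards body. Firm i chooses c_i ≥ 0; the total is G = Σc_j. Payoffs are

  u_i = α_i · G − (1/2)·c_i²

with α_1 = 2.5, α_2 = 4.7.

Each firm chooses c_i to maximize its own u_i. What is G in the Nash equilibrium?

Firm i's FOC: ∂u_i/∂c_i = α_i − c_i = 0, so c_i* = α_i.
NE contributions = (2.5, 4.7); G = 7.2.

7.2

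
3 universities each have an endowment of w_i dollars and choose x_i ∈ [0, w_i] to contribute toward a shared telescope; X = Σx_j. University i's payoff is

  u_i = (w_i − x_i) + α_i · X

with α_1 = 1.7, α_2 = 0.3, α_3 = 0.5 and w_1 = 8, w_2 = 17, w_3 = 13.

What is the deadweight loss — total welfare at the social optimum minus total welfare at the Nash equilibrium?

45

∂u_i/∂x_i = α_i − 1, so university i contributes w_i if α_i > 1, else 0.
α_i > 1 for i ∈ {1}; NE contributions (8, 0, 0), X = 8.
W^NE = Σw_i − X^NE + (Σα_i)·X^NE = 38 + 1.5·8 = 50.
Planner: ∂(Σu_j)/∂x_i = Σα_j − 1 = 1.5 > 0, so everyone contributes w_i; X^SO = 38, W^SO = 38 + 1.5·38 = 95.
Deadweight loss = 45.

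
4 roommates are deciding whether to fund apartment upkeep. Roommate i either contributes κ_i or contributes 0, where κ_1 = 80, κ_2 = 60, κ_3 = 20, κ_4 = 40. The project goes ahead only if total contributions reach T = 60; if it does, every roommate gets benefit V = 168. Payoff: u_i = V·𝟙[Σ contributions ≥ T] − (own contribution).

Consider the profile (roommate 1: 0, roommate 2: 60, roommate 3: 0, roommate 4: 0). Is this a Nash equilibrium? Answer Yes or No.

Yes

Total = 60 ≥ 60: provided.
Roommate 1 (pledges 0, payoff 168): pledging 80 → total 140, payoff 88. No gain.
Roommate 2 (pledges 60, payoff 108): dropping to 0 → total 0, payoff 0. No gain.
Roommate 3 (pledges 0, payoff 168): pledging 20 → total 80, payoff 148. No gain.
Roommate 4 (pledges 0, payoff 168): pledging 40 → total 100, payoff 128. No gain.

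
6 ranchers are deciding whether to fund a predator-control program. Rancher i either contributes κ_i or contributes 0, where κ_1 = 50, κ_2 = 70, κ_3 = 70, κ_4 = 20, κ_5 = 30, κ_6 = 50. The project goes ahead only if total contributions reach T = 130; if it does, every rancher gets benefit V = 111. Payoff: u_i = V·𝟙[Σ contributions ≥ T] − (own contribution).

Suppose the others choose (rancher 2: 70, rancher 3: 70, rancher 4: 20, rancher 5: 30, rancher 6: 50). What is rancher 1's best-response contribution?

Others' total = 240 ≥ 130; contributing adds cost 50 for no extra benefit.
Best response: 0.

0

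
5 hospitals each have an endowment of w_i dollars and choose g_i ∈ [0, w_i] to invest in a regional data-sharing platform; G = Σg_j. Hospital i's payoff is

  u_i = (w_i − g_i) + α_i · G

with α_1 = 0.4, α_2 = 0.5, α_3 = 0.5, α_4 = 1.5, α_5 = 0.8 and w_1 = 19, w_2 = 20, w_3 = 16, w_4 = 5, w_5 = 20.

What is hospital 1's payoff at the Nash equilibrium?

21

∂u_i/∂g_i = α_i − 1, so hospital i contributes w_i if α_i > 1, else 0.
α_i > 1 for i ∈ {4}; NE contributions (0, 0, 0, 5, 0), G = 5.
u_1 = (19 − 0) + 0.4·5 = 21.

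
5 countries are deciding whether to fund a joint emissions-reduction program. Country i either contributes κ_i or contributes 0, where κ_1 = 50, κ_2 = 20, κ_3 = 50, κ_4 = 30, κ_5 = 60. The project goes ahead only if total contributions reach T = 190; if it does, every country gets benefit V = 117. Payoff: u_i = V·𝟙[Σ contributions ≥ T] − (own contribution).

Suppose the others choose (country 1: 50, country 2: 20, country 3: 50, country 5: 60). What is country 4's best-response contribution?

Others' total = 180. Contributing 30 brings total to 210 ≥ 190: gain V − κ_4 = 87.
Best response: 30.

30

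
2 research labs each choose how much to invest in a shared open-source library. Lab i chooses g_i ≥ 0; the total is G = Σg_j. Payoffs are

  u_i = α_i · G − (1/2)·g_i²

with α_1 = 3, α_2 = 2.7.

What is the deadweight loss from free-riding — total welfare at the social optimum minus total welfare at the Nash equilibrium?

8.145

Lab i's FOC: ∂u_i/∂g_i = α_i − g_i = 0, so g_i* = α_i.
NE contributions = (3, 2.7); G = 5.7.
W^NE = (Σα)·G − ½Σα_i² = 5.7² − ½·16.29 = 24.345.
Planner sets g_i = Σα_j = 5.7 for every i, so G^SO = 2·5.7 = 11.4.
W^SO = (Σα)·G^SO − ½·2·(Σα)² = (2/2)·5.7² = 32.49.
Deadweight loss = W^SO − W^NE = 8.145.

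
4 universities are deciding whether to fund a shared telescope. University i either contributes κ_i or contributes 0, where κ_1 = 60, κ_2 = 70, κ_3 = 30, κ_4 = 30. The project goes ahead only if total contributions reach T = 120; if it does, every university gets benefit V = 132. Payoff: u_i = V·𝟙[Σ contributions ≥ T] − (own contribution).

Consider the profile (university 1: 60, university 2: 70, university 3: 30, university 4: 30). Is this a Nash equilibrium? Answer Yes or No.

Total = 190 ≥ 120: provided.
University 1 (pledges 60, payoff 72): dropping to 0 → total 130, payoff 132. Profitable deviation.

No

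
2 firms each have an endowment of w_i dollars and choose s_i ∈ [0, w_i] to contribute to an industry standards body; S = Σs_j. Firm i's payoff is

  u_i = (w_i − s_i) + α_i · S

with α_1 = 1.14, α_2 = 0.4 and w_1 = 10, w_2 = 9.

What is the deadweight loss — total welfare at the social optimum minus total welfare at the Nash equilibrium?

4.86

∂u_i/∂s_i = α_i − 1, so firm i contributes w_i if α_i > 1, else 0.
α_i > 1 for i ∈ {1}; NE contributions (10, 0), S = 10.
W^NE = Σw_i − S^NE + (Σα_i)·S^NE = 19 + 0.54·10 = 24.4.
Planner: ∂(Σu_j)/∂s_i = Σα_j − 1 = 0.54 > 0, so everyone contributes w_i; S^SO = 19, W^SO = 19 + 0.54·19 = 29.26.
Deadweight loss = 4.86.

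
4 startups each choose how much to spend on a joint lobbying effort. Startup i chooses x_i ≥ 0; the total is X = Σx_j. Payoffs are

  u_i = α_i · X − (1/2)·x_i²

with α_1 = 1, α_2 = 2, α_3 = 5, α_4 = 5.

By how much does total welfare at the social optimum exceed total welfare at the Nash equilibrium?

196.5

Startup i's FOC: ∂u_i/∂x_i = α_i − x_i = 0, so x_i* = α_i.
NE contributions = (1, 2, 5, 5); X = 13.
W^NE = (Σα)·X − ½Σα_i² = 13² − ½·55 = 141.5.
Planner sets x_i = Σα_j = 13 for every i, so X^SO = 4·13 = 52.
W^SO = (Σα)·X^SO − ½·4·(Σα)² = (4/2)·13² = 338.
Deadweight loss = W^SO − W^NE = 196.5.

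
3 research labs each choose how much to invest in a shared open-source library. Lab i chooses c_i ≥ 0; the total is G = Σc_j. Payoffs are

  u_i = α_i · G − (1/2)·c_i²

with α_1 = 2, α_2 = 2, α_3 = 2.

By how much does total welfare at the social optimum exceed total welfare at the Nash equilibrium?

Lab i's FOC: ∂u_i/∂c_i = α_i − c_i = 0, so c_i* = α_i.
NE contributions = (2, 2, 2); G = 6.
W^NE = (Σα)·G − ½Σα_i² = 6² − ½·12 = 30.
Planner sets c_i = Σα_j = 6 for every i, so G^SO = 3·6 = 18.
W^SO = (Σα)·G^SO − ½·3·(Σα)² = (3/2)·6² = 54.
Deadweight loss = W^SO − W^NE = 24.

24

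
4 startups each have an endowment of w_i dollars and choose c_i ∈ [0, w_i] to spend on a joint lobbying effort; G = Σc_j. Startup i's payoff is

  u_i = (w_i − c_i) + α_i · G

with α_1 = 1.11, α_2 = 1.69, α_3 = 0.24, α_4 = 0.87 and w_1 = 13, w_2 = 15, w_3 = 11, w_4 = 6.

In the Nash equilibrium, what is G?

∂u_i/∂c_i = α_i − 1, so startup i contributes w_i if α_i > 1, else 0.
α_i > 1 for i ∈ {1, 2}; NE contributions (13, 15, 0, 0), G = 28.

28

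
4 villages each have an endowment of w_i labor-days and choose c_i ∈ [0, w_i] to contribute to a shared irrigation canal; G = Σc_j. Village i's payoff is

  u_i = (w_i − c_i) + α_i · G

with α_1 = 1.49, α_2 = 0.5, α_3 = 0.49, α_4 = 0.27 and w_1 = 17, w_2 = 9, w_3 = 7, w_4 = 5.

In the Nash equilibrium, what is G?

17

∂u_i/∂c_i = α_i − 1, so village i contributes w_i if α_i > 1, else 0.
α_i > 1 for i ∈ {1}; NE contributions (17, 0, 0, 0), G = 17.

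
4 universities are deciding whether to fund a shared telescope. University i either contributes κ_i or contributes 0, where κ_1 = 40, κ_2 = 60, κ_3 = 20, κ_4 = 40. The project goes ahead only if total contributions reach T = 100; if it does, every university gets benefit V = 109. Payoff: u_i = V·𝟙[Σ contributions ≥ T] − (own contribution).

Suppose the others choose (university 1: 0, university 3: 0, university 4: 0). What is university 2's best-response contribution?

0

Others' total = 0. Even contributing 60 gives 60 < 100: no benefit either way.
Best response: 0.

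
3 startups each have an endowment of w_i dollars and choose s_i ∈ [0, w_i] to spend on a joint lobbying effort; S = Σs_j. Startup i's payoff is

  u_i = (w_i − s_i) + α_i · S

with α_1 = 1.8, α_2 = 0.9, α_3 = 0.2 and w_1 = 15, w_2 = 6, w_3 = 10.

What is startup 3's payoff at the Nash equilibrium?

∂u_i/∂s_i = α_i − 1, so startup i contributes w_i if α_i > 1, else 0.
α_i > 1 for i ∈ {1}; NE contributions (15, 0, 0), S = 15.
u_3 = (10 − 0) + 0.2·15 = 13.

13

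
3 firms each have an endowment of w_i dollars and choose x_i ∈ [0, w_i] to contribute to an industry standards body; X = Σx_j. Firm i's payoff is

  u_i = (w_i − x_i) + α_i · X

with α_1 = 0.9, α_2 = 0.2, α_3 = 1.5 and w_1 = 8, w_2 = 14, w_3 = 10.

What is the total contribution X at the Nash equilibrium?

10

∂u_i/∂x_i = α_i − 1, so firm i contributes w_i if α_i > 1, else 0.
α_i > 1 for i ∈ {3}; NE contributions (0, 0, 10), X = 10.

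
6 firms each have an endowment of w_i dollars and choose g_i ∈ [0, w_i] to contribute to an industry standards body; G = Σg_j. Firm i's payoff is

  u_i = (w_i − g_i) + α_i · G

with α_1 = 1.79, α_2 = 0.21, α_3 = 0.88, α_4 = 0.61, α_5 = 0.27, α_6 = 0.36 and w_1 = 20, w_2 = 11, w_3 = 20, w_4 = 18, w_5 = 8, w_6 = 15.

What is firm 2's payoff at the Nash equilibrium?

15.2

∂u_i/∂g_i = α_i − 1, so firm i contributes w_i if α_i > 1, else 0.
α_i > 1 for i ∈ {1}; NE contributions (20, 0, 0, 0, 0, 0), G = 20.
u_2 = (11 − 0) + 0.21·20 = 15.2.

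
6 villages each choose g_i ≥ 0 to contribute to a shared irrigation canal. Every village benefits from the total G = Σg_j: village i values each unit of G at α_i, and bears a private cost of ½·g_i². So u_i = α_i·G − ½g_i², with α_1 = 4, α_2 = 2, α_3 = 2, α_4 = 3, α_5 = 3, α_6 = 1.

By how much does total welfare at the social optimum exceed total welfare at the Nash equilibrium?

471.5

Village i's FOC: ∂u_i/∂g_i = α_i − g_i = 0, so g_i* = α_i.
NE contributions = (4, 2, 2, 3, 3, 1); G = 15.
W^NE = (Σα)·G − ½Σα_i² = 15² − ½·43 = 203.5.
Planner sets g_i = Σα_j = 15 for every i, so G^SO = 6·15 = 90.
W^SO = (Σα)·G^SO − ½·6·(Σα)² = (6/2)·15² = 675.
Deadweight loss = W^SO − W^NE = 471.5.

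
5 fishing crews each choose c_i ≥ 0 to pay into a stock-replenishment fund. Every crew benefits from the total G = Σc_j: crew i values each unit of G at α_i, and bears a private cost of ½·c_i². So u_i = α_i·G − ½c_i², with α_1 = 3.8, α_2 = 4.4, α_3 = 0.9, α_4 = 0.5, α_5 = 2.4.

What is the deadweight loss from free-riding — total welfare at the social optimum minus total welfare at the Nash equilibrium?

Crew i's FOC: ∂u_i/∂c_i = α_i − c_i = 0, so c_i* = α_i.
NE contributions = (3.8, 4.4, 0.9, 0.5, 2.4); G = 12.
W^NE = (Σα)·G − ½Σα_i² = 12² − ½·40.62 = 123.69.
Planner sets c_i = Σα_j = 12 for every i, so G^SO = 5·12 = 60.
W^SO = (Σα)·G^SO − ½·5·(Σα)² = (5/2)·12² = 360.
Deadweight loss = W^SO − W^NE = 236.31.

236.31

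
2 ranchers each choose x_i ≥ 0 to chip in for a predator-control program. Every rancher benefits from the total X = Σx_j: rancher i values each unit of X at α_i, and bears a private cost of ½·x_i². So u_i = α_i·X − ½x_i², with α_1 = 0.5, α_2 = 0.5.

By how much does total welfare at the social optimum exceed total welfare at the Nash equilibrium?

Rancher i's FOC: ∂u_i/∂x_i = α_i − x_i = 0, so x_i* = α_i.
NE contributions = (0.5, 0.5); X = 1.
W^NE = (Σα)·X − ½Σα_i² = 1² − ½·0.5 = 0.75.
Planner sets x_i = Σα_j = 1 for every i, so X^SO = 2·1 = 2.
W^SO = (Σα)·X^SO − ½·2·(Σα)² = (2/2)·1² = 1.
Deadweight loss = W^SO − W^NE = 0.25.

0.25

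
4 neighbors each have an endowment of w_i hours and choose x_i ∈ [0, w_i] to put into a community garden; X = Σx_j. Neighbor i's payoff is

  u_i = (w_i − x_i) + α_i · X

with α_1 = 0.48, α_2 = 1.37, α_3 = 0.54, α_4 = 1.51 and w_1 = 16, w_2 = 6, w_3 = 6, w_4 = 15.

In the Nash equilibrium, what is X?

21

∂u_i/∂x_i = α_i − 1, so neighbor i contributes w_i if α_i > 1, else 0.
α_i > 1 for i ∈ {2, 4}; NE contributions (0, 6, 0, 15), X = 21.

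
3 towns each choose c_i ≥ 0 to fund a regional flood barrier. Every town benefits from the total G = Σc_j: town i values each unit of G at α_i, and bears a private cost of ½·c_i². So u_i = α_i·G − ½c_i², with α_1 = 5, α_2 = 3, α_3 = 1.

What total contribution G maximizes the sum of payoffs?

Planner FOC: ∂(Σu_j)/∂c_i = (Σα_j) − c_i = 0, so c_i^SO = Σα_j = 9 for every i; G^SO = 27.

27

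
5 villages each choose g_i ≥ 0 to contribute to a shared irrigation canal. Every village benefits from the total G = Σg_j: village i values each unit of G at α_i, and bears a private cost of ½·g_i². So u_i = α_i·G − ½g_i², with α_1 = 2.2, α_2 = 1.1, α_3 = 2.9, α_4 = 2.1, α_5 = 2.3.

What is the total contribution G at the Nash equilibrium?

10.6

Village i's FOC: ∂u_i/∂g_i = α_i − g_i = 0, so g_i* = α_i.
NE contributions = (2.2, 1.1, 2.9, 2.1, 2.3); G = 10.6.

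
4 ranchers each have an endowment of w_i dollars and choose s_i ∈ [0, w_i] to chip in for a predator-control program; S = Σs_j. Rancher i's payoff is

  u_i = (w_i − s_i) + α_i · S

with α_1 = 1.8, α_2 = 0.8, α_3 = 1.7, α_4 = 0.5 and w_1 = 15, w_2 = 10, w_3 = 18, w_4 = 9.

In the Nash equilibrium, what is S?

33

∂u_i/∂s_i = α_i − 1, so rancher i contributes w_i if α_i > 1, else 0.
α_i > 1 for i ∈ {1, 3}; NE contributions (15, 0, 18, 0), S = 33.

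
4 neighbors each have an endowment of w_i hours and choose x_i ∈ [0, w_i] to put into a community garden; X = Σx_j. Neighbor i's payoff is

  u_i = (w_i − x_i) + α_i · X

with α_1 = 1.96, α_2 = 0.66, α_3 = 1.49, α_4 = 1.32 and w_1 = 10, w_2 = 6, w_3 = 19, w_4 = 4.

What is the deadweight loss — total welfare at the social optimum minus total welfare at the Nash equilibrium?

∂u_i/∂x_i = α_i − 1, so neighbor i contributes w_i if α_i > 1, else 0.
α_i > 1 for i ∈ {1, 3, 4}; NE contributions (10, 0, 19, 4), X = 33.
W^NE = Σw_i − X^NE + (Σα_i)·X^NE = 39 + 4.43·33 = 185.19.
Planner: ∂(Σu_j)/∂x_i = Σα_j − 1 = 4.43 > 0, so everyone contributes w_i; X^SO = 39, W^SO = 39 + 4.43·39 = 211.77.
Deadweight loss = 26.58.

26.58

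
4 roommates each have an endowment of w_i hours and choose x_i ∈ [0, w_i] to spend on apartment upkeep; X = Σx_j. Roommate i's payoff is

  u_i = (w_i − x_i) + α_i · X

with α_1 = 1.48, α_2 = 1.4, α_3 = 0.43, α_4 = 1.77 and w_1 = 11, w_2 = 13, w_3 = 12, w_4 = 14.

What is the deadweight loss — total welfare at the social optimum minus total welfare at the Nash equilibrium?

48.96

∂u_i/∂x_i = α_i − 1, so roommate i contributes w_i if α_i > 1, else 0.
α_i > 1 for i ∈ {1, 2, 4}; NE contributions (11, 13, 0, 14), X = 38.
W^NE = Σw_i − X^NE + (Σα_i)·X^NE = 50 + 4.08·38 = 205.04.
Planner: ∂(Σu_j)/∂x_i = Σα_j − 1 = 4.08 > 0, so everyone contributes w_i; X^SO = 50, W^SO = 50 + 4.08·50 = 254.
Deadweight loss = 48.96.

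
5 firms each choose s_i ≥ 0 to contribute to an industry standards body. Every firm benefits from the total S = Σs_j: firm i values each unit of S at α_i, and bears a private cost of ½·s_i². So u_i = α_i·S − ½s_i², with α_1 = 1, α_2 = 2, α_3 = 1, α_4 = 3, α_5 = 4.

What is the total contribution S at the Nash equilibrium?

11

Firm i's FOC: ∂u_i/∂s_i = α_i − s_i = 0, so s_i* = α_i.
NE contributions = (1, 2, 1, 3, 4); S = 11.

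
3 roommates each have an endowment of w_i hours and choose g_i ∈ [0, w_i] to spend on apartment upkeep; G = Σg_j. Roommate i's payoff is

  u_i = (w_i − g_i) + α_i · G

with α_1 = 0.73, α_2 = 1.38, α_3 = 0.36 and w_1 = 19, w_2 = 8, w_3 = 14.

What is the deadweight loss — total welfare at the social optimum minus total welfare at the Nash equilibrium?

48.51

∂u_i/∂g_i = α_i − 1, so roommate i contributes w_i if α_i > 1, else 0.
α_i > 1 for i ∈ {2}; NE contributions (0, 8, 0), G = 8.
W^NE = Σw_i − G^NE + (Σα_i)·G^NE = 41 + 1.47·8 = 52.76.
Planner: ∂(Σu_j)/∂g_i = Σα_j − 1 = 1.47 > 0, so everyone contributes w_i; G^SO = 41, W^SO = 41 + 1.47·41 = 101.27.
Deadweight loss = 48.51.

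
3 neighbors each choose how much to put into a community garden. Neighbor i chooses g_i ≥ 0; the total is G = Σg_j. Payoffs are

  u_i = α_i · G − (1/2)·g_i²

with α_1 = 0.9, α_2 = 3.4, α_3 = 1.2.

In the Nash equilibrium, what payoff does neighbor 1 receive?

Neighbor i's FOC: ∂u_i/∂g_i = α_i − g_i = 0, so g_i* = α_i.
NE contributions = (0.9, 3.4, 1.2); G = 5.5.
u_1 = α_1·G − ½·(g_1)² = 0.9·5.5 − ½·0.9² = 4.545.

4.545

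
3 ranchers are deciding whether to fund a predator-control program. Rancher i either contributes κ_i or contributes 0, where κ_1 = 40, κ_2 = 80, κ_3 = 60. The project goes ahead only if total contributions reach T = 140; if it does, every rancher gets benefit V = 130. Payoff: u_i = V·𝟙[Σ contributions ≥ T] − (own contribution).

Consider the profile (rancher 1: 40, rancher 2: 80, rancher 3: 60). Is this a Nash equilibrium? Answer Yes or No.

Total = 180 ≥ 140: provided.
Rancher 1 (pledges 40, payoff 90): dropping to 0 → total 140, payoff 130. Profitable deviation.

No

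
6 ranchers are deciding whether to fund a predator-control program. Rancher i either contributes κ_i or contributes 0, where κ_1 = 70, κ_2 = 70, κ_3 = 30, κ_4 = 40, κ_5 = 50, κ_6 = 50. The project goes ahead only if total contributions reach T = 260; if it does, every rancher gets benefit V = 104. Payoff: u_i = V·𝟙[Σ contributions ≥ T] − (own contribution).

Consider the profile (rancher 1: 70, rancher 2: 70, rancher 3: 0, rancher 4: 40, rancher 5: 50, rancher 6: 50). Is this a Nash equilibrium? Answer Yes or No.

Yes

Total = 280 ≥ 260: provided.
Rancher 1 (pledges 70, payoff 34): dropping to 0 → total 210, payoff 0. No gain.
Rancher 2 (pledges 70, payoff 34): dropping to 0 → total 210, payoff 0. No gain.
Rancher 3 (pledges 0, payoff 104): pledging 30 → total 310, payoff 74. No gain.
Rancher 4 (pledges 40, payoff 64): dropping to 0 → total 240, payoff 0. No gain.
Rancher 5 (pledges 50, payoff 54): dropping to 0 → total 230, payoff 0. No gain.
Rancher 6 (pledges 50, payoff 54): dropping to 0 → total 230, payoff 0. No gain.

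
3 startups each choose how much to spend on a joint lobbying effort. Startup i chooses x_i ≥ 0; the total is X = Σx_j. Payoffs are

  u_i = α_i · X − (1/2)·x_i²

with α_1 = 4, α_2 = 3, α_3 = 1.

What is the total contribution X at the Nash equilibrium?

Startup i's FOC: ∂u_i/∂x_i = α_i − x_i = 0, so x_i* = α_i.
NE contributions = (4, 3, 1); X = 8.

8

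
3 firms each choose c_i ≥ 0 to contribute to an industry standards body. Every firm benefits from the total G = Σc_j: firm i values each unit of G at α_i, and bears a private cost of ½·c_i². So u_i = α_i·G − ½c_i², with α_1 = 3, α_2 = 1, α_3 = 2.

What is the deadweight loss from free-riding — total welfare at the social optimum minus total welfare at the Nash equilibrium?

25

Firm i's FOC: ∂u_i/∂c_i = α_i − c_i = 0, so c_i* = α_i.
NE contributions = (3, 1, 2); G = 6.
W^NE = (Σα)·G − ½Σα_i² = 6² − ½·14 = 29.
Planner sets c_i = Σα_j = 6 for every i, so G^SO = 3·6 = 18.
W^SO = (Σα)·G^SO − ½·3·(Σα)² = (3/2)·6² = 54.
Deadweight loss = W^SO − W^NE = 25.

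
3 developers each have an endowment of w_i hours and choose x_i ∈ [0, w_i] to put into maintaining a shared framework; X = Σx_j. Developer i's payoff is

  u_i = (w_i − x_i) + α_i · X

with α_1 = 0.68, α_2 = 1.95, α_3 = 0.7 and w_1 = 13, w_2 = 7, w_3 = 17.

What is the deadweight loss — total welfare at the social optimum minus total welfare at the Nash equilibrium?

69.9

∂u_i/∂x_i = α_i − 1, so developer i contributes w_i if α_i > 1, else 0.
α_i > 1 for i ∈ {2}; NE contributions (0, 7, 0), X = 7.
W^NE = Σw_i − X^NE + (Σα_i)·X^NE = 37 + 2.33·7 = 53.31.
Planner: ∂(Σu_j)/∂x_i = Σα_j − 1 = 2.33 > 0, so everyone contributes w_i; X^SO = 37, W^SO = 37 + 2.33·37 = 123.21.
Deadweight loss = 69.9.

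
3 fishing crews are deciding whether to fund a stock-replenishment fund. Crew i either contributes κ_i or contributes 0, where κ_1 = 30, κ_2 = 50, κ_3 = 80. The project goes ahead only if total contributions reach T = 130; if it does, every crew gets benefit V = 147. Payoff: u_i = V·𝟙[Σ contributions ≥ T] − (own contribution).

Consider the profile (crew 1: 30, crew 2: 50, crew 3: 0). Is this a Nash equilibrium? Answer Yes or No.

No

Total = 80 < 130: not provided.
Crew 1 (pledges 30, payoff -30): dropping to 0 → total 50, payoff 0. Profitable deviation.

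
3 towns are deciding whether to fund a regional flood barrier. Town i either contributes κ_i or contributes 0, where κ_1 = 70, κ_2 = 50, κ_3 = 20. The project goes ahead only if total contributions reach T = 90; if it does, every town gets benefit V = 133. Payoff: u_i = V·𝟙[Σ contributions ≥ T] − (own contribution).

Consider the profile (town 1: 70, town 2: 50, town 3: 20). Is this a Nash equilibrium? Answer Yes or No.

No

Total = 140 ≥ 90: provided.
Town 1 (pledges 70, payoff 63): dropping to 0 → total 70, payoff 0. No gain.
Town 2 (pledges 50, payoff 83): dropping to 0 → total 90, payoff 133. Profitable deviation.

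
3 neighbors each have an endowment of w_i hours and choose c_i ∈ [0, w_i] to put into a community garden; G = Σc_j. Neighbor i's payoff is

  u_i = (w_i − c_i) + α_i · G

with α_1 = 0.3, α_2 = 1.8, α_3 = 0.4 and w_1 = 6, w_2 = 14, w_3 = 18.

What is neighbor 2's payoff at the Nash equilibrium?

25.2

∂u_i/∂c_i = α_i − 1, so neighbor i contributes w_i if α_i > 1, else 0.
α_i > 1 for i ∈ {2}; NE contributions (0, 14, 0), G = 14.
u_2 = (14 − 14) + 1.8·14 = 25.2.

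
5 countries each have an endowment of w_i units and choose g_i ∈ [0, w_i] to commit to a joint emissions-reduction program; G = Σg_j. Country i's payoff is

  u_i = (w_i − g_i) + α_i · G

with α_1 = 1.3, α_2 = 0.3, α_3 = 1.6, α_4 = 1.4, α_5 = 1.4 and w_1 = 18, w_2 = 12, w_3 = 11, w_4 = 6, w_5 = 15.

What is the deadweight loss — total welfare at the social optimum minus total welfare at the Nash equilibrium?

∂u_i/∂g_i = α_i − 1, so country i contributes w_i if α_i > 1, else 0.
α_i > 1 for i ∈ {1, 3, 4, 5}; NE contributions (18, 0, 11, 6, 15), G = 50.
W^NE = Σw_i − G^NE + (Σα_i)·G^NE = 62 + 5·50 = 312.
Planner: ∂(Σu_j)/∂g_i = Σα_j − 1 = 5 > 0, so everyone contributes w_i; G^SO = 62, W^SO = 62 + 5·62 = 372.
Deadweight loss = 60.

60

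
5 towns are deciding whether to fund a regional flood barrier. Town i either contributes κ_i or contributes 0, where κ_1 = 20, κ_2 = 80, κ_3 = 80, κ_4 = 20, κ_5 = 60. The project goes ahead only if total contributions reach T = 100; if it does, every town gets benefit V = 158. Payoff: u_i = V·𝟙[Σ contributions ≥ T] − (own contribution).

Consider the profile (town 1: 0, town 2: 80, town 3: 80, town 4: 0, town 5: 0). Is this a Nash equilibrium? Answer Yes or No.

Total = 160 ≥ 100: provided.
Town 1 (pledges 0, payoff 158): pledging 20 → total 180, payoff 138. No gain.
Town 2 (pledges 80, payoff 78): dropping to 0 → total 80, payoff 0. No gain.
Town 3 (pledges 80, payoff 78): dropping to 0 → total 80, payoff 0. No gain.
Town 4 (pledges 0, payoff 158): pledging 20 → total 180, payoff 138. No gain.
Town 5 (pledges 0, payoff 158): pledging 60 → total 220, payoff 98. No gain.

Yes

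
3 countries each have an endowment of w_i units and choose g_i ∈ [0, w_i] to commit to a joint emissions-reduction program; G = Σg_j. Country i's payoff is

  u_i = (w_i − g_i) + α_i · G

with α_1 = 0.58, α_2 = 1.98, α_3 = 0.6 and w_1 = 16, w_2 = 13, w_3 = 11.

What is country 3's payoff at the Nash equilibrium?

18.8

∂u_i/∂g_i = α_i − 1, so country i contributes w_i if α_i > 1, else 0.
α_i > 1 for i ∈ {2}; NE contributions (0, 13, 0), G = 13.
u_3 = (11 − 0) + 0.6·13 = 18.8.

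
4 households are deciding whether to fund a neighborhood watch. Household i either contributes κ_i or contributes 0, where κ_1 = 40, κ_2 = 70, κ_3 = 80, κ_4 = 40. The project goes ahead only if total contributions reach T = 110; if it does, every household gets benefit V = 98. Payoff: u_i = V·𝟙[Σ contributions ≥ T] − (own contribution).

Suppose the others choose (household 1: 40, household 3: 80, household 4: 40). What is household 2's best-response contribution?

Others' total = 160 ≥ 110; contributing adds cost 70 for no extra benefit.
Best response: 0.

0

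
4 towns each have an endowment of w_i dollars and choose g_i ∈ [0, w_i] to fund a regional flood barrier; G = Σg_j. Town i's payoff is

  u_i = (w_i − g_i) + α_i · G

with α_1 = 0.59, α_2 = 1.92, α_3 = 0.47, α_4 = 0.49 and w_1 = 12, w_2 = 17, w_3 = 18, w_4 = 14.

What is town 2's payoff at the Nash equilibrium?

∂u_i/∂g_i = α_i − 1, so town i contributes w_i if α_i > 1, else 0.
α_i > 1 for i ∈ {2}; NE contributions (0, 17, 0, 0), G = 17.
u_2 = (17 − 17) + 1.92·17 = 32.64.

32.64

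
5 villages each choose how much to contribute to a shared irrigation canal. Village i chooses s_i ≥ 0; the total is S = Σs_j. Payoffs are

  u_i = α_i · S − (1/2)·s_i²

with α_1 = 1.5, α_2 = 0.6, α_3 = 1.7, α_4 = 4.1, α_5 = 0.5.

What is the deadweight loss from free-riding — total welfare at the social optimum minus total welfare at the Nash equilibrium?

Village i's FOC: ∂u_i/∂s_i = α_i − s_i = 0, so s_i* = α_i.
NE contributions = (1.5, 0.6, 1.7, 4.1, 0.5); S = 8.4.
W^NE = (Σα)·S − ½Σα_i² = 8.4² − ½·22.56 = 59.28.
Planner sets s_i = Σα_j = 8.4 for every i, so S^SO = 5·8.4 = 42.
W^SO = (Σα)·S^SO − ½·5·(Σα)² = (5/2)·8.4² = 176.4.
Deadweight loss = W^SO − W^NE = 117.12.

117.12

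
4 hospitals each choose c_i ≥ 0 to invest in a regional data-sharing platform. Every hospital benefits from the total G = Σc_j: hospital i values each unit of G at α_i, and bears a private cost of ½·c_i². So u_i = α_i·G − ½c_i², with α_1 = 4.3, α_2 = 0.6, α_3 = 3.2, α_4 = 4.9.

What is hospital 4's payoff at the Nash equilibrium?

51.695

Hospital i's FOC: ∂u_i/∂c_i = α_i − c_i = 0, so c_i* = α_i.
NE contributions = (4.3, 0.6, 3.2, 4.9); G = 13.
u_4 = α_4·G − ½·(c_4)² = 4.9·13 − ½·4.9² = 51.695.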